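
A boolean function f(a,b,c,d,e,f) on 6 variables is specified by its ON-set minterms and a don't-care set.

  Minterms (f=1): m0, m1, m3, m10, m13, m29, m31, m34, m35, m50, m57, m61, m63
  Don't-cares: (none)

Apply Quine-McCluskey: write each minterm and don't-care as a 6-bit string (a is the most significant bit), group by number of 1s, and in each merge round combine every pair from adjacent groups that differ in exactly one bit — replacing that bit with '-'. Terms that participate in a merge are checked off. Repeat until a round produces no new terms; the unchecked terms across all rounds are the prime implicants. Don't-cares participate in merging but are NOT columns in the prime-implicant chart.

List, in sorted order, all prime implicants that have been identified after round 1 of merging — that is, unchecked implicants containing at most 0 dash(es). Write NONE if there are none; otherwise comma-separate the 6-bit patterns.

[col 0] 000000*, 000001*, 000011*, 001010, 001101*, 011101*, 011111*, 100010*, 100011*, 110010*, 111001*, 111101*, 111111*
[col 1] -00011, -11101*, -11111*, 0-1101, 0000-1, 00000-, 0111-1*, 1-0010, 10001-, 111-01, 1111-1*
[col 2] -111-1
Prime implicants: -00011, -111-1, 0-1101, 0000-1, 00000-, 001010, 1-0010, 10001-, 111-01

001010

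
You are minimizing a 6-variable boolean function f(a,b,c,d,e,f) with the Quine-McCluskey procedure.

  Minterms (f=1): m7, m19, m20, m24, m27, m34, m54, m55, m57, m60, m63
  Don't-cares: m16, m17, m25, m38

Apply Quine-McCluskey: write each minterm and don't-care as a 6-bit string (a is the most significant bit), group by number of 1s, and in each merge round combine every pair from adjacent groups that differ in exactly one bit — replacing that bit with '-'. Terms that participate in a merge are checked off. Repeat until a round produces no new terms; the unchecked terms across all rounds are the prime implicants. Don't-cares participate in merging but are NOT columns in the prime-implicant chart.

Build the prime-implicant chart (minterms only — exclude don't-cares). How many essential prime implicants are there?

8

size-2^0 implicants → 000111  010000(✓)  010001(✓)  010011(✓)  010100(✓)  011000(✓)  011001(✓)  011011(✓)  100010(✓)  100110(✓)  110110(✓)  110111(✓)  111001(✓)  111100  111111(✓)
size-2^1 implicants → -11001  01-000(✓)  01-001(✓)  01-011(✓)  010-00  0100-1(✓)  01000-(✓)  0110-1(✓)  01100-(✓)  1-0110  100-10  11-111  11011-
size-2^2 implicants → 01-0-1  01-00-
Unchecked terms (primes): -11001, 000111, 01-0-1, 01-00-, 010-00, 1-0110, 100-10, 11-111, 11011-, 111100
Minterm coverage:
  m7 ⊆ 000111 [E]
  m19 ⊆ 01-0-1 [E]
  m20 ⊆ 010-00 [E]
  m24 ⊆ 01-00- [E]
  m27 ⊆ 01-0-1 [E]
  m34 ⊆ 100-10 [E]
  m54 ⊆ 1-0110,11011-
  m55 ⊆ 11-111,11011-
  m57 ⊆ -11001 [E]
  m60 ⊆ 111100 [E]
  m63 ⊆ 11-111 [E]
E = {-11001, 000111, 01-0-1, 01-00-, 010-00, 100-10, 11-111, 111100}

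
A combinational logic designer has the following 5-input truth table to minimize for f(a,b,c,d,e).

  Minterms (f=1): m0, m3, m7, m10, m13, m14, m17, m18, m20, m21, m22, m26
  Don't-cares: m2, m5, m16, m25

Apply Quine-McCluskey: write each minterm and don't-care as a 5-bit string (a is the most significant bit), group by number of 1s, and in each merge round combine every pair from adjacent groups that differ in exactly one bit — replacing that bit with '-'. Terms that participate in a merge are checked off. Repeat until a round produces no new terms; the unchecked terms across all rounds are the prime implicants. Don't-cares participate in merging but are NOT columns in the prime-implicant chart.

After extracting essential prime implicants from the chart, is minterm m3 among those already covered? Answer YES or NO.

Round 0: 00000✓ 00010✓ 00011✓ 00101✓ 00111✓ 01010✓ 01101✓ 01110✓ 10000✓ 10001✓ 10010✓ 10100✓ 10101✓ 10110✓ 11001✓ 11010✓
Round 1: -0000✓ -0010✓ -0101 -1010✓ 0-010✓ 0-101 00-11 000-0✓ 0001- 001-1 01-10 1-001 1-010✓ 10-00✓ 10-01✓ 10-10✓ 100-0✓ 1000-✓ 101-0✓ 1010-✓
Round 2: --010 -00-0 10--0 10-0-
PIs = {--010, -00-0, -0101, 0-101, 00-11, 0001-, 001-1, 01-10, 1-001, 10--0, 10-0-}
Coverage chart:
  m0: -00-0 ←essential
  m3: 00-11,0001-
  m7: 00-11,001-1
  m10: --010,01-10
  m13: 0-101 ←essential
  m14: 01-10 ←essential
  m17: 1-001,10-0-
  m18: --010,-00-0,10--0
  m20: 10--0,10-0-
  m21: -0101,10-0-
  m22: 10--0 ←essential
  m26: --010 ←essential
Essential: --010, -00-0, 0-101, 01-10, 10--0

NO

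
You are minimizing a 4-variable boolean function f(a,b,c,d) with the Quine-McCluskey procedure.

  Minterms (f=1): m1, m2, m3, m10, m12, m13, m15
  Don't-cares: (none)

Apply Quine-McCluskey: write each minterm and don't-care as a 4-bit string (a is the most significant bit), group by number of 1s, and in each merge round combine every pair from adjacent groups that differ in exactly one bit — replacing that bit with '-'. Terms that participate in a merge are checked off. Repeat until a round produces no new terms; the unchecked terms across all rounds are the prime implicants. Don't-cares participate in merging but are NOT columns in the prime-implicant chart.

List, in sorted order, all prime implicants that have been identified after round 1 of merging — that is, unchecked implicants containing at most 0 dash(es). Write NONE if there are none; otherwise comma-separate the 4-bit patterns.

NONE

size-2^0 implicants → 0001(✓)  0010(✓)  0011(✓)  1010(✓)  1100(✓)  1101(✓)  1111(✓)
size-2^1 implicants → -010  00-1  001-  11-1  110-
Unchecked terms (primes): -010, 00-1, 001-, 11-1, 110-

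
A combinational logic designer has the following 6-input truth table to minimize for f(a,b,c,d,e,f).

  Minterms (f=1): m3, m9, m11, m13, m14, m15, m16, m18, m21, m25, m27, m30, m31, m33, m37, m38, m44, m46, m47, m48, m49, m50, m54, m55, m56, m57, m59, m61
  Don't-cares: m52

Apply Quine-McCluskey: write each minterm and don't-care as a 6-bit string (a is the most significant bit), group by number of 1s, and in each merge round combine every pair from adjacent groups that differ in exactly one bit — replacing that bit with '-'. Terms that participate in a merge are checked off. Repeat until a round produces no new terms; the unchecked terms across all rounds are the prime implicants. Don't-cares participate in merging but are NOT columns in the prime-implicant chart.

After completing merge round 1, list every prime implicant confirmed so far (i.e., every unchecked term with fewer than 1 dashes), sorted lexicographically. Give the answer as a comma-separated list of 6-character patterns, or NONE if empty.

size-2^0 implicants → 000011(✓)  001001(✓)  001011(✓)  001101(✓)  001110(✓)  001111(✓)  010000(✓)  010010(✓)  010101  011001(✓)  011011(✓)  011110(✓)  011111(✓)  100001(✓)  100101(✓)  100110(✓)  101100(✓)  101110(✓)  101111(✓)  110000(✓)  110001(✓)  110010(✓)  110100(✓)  110110(✓)  110111(✓)  111000(✓)  111001(✓)  111011(✓)  111101(✓)
size-2^1 implicants → -01110(✓)  -01111(✓)  -10000(✓)  -10010(✓)  -11001(✓)  -11011(✓)  0-1001(✓)  0-1011(✓)  0-1110(✓)  0-1111(✓)  00-011  001-01(✓)  001-11(✓)  0010-1(✓)  0011-1(✓)  00111-(✓)  0100-0(✓)  011-11(✓)  0110-1(✓)  01111-(✓)  1-0001  1-0110  10-110  100-01  1011-0  10111-(✓)  11-000(✓)  11-001(✓)  110-00(✓)  110-10(✓)  1100-0(✓)  11000-(✓)  1101-0(✓)  11011-  111-01  1110-1(✓)  11100-(✓)
size-2^2 implicants → -0111-  -100-0  -110-1  0-1-11  0-10-1  0-111-  001--1  11-00-  110--0
Unchecked terms (primes): -0111-, -100-0, -110-1, 0-1-11, 0-10-1, 0-111-, 00-011, 001--1, 010101, 1-0001, 1-0110, 10-110, 100-01, 1011-0, 11-00-, 110--0, 11011-, 111-01

010101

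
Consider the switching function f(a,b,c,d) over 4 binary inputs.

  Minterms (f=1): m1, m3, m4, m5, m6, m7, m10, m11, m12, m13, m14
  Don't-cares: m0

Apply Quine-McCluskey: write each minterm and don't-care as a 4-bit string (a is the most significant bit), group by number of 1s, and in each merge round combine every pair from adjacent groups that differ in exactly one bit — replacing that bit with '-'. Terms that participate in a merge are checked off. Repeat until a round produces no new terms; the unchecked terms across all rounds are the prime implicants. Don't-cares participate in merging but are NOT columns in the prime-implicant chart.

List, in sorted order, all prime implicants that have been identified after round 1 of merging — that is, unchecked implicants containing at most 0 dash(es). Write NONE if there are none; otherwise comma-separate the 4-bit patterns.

[col 0] 0000*, 0001*, 0011*, 0100*, 0101*, 0110*, 0111*, 1010*, 1011*, 1100*, 1101*, 1110*
[col 1] -011, -100*, -101*, -110*, 0-00*, 0-01*, 0-11*, 00-1*, 000-*, 01-0*, 01-1*, 010-*, 011-*, 1-10, 101-, 11-0*, 110-*
[col 2] -1-0, -10-, 0--1, 0-0-, 01--
Prime implicants: -011, -1-0, -10-, 0--1, 0-0-, 01--, 1-10, 101-

NONE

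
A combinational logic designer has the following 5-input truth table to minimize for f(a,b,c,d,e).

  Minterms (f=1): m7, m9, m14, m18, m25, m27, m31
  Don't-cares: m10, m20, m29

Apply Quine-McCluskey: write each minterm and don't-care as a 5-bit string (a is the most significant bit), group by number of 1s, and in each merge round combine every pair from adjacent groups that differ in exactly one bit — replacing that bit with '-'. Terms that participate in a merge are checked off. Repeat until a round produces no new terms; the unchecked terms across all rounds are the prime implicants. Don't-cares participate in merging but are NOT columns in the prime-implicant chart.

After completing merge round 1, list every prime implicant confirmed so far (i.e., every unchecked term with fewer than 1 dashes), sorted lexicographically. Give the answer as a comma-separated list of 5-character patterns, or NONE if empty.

00111, 10010, 10100

Round 0: 00111 01001✓ 01010✓ 01110✓ 10010 10100 11001✓ 11011✓ 11101✓ 11111✓
Round 1: -1001 01-10 11-01✓ 11-11✓ 110-1✓ 111-1✓
Round 2: 11--1
PIs = {-1001, 00111, 01-10, 10010, 10100, 11--1}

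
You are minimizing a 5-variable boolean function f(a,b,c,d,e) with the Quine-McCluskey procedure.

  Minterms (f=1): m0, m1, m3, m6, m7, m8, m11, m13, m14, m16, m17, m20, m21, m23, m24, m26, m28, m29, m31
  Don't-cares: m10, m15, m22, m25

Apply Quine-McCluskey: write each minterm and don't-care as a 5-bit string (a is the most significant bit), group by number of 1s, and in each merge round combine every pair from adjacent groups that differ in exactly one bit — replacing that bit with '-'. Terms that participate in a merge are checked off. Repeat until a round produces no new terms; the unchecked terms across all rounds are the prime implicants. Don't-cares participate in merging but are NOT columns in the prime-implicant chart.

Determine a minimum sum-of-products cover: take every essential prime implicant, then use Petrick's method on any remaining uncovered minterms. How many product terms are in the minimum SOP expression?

[col 0] 00000*, 00001*, 00011*, 00110*, 00111*, 01000*, 01010*, 01011*, 01101*, 01110*, 01111*, 10000*, 10001*, 10100*, 10101*, 10110*, 10111*, 11000*, 11001*, 11010*, 11100*, 11101*, 11111*
[col 1] -0000*, -0001*, -0110*, -0111*, -1000*, -1010*, -1101*, -1111*, 0-000*, 0-011*, 0-110*, 0-111*, 00-11*, 000-1, 0000-*, 0011-*, 01-10*, 01-11*, 010-0*, 0101-*, 011-1*, 0111-*, 1-000*, 1-001*, 1-100*, 1-101*, 1-111*, 10-00*, 10-01*, 1000-*, 101-0*, 101-1*, 1010-*, 1011-*, 11-00*, 11-01*, 110-0*, 1100-*, 111-1*, 1110-*
[col 2] --000, --111, -000-, -011-, -10-0, -11-1, 0--11, 0-11-, 01-1-, 1--00*, 1--01*, 1-00-*, 1-1-1, 1-10-*, 10-0-*, 101--, 11-0-*
[col 3] 1--0-
Prime implicants: --000, --111, -000-, -011-, -10-0, -11-1, 0--11, 0-11-, 000-1, 01-1-, 1--0-, 1-1-1, 101--
PI chart (minterm → PIs covering it):
  0 | --000,-000-
  1 | -000-,000-1
  3 | 0--11,000-1
  6 | -011-,0-11-
  7 | --111,-011-,0--11,0-11-
  8 | --000,-10-0
  11 | 0--11,01-1-
  13 | -11-1  (sole → essential)
  14 | 0-11-,01-1-
  16 | --000,-000-,1--0-
  17 | -000-,1--0-
  20 | 1--0-,101--
  21 | 1--0-,1-1-1,101--
  23 | --111,-011-,1-1-1,101--
  24 | --000,-10-0,1--0-
  26 | -10-0  (sole → essential)
  28 | 1--0-  (sole → essential)
  29 | -11-1,1--0-,1-1-1
  31 | --111,-11-1,1-1-1
Essential prime implicants: -10-0, -11-1, 1--0-
Petrick residual → --000, -011-, 000-1, 01-1-
Minimum SOP uses 7 PIs: c'd'e' + b'cd + bc'e' + bce + a'b'c'e + a'bd + ad'

7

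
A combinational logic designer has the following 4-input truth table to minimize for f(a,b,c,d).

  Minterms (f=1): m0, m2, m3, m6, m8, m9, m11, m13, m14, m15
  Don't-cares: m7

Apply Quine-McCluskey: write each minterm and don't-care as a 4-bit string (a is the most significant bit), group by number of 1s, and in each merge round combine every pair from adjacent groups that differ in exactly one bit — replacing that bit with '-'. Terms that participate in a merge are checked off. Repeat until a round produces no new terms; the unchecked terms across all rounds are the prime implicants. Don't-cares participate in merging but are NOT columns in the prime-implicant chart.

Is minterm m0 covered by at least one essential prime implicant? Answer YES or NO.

size-2^0 implicants → 0000(✓)  0010(✓)  0011(✓)  0110(✓)  0111(✓)  1000(✓)  1001(✓)  1011(✓)  1101(✓)  1110(✓)  1111(✓)
size-2^1 implicants → -000  -011(✓)  -110(✓)  -111(✓)  0-10(✓)  0-11(✓)  00-0  001-(✓)  011-(✓)  1-01(✓)  1-11(✓)  10-1(✓)  100-  11-1(✓)  111-(✓)
size-2^2 implicants → --11  -11-  0-1-  1--1
Unchecked terms (primes): --11, -000, -11-, 0-1-, 00-0, 1--1, 100-
Minterm coverage:
  m0 ⊆ -000,00-0
  m2 ⊆ 0-1-,00-0
  m3 ⊆ --11,0-1-
  m6 ⊆ -11-,0-1-
  m8 ⊆ -000,100-
  m9 ⊆ 1--1,100-
  m11 ⊆ --11,1--1
  m13 ⊆ 1--1 [E]
  m14 ⊆ -11- [E]
  m15 ⊆ --11,-11-,1--1
E = {-11-, 1--1}

NO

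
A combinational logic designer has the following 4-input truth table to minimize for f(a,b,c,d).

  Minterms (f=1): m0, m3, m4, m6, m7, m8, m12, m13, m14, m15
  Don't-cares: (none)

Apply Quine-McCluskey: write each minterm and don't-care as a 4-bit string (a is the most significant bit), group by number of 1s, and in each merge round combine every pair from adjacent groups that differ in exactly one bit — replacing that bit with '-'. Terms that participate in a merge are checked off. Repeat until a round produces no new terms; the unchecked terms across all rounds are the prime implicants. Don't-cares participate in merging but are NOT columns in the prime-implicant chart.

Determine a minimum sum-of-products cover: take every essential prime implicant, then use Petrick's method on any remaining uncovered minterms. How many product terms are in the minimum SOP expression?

4

[col 0] 0000*, 0011*, 0100*, 0110*, 0111*, 1000*, 1100*, 1101*, 1110*, 1111*
[col 1] -000*, -100*, -110*, -111*, 0-00*, 0-11, 01-0*, 011-*, 1-00*, 11-0*, 11-1*, 110-*, 111-*
[col 2] --00, -1-0, -11-, 11--
Prime implicants: --00, -1-0, -11-, 0-11, 11--
PI chart (minterm → PIs covering it):
  0 | --00  (sole → essential)
  3 | 0-11  (sole → essential)
  4 | --00,-1-0
  6 | -1-0,-11-
  7 | -11-,0-11
  8 | --00  (sole → essential)
  12 | --00,-1-0,11--
  13 | 11--  (sole → essential)
  14 | -1-0,-11-,11--
  15 | -11-,11--
Essential prime implicants: --00, 0-11, 11--
Petrick residual → -1-0
Minimum SOP uses 4 PIs: c'd' + bd' + a'cd + ab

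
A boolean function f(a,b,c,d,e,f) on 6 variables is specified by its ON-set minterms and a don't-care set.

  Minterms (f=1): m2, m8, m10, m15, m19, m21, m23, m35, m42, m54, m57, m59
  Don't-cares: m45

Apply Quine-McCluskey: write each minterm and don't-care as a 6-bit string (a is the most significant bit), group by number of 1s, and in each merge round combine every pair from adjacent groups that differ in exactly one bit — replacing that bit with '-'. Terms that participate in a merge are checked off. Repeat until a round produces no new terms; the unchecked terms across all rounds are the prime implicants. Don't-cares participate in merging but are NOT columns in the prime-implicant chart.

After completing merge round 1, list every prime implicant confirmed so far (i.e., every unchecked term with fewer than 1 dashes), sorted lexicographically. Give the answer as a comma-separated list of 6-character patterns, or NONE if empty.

Round 0: 000010✓ 001000✓ 001010✓ 001111 010011✓ 010101✓ 010111✓ 100011 101010✓ 101101 110110 111001✓ 111011✓
Round 1: -01010 00-010 0010-0 010-11 0101-1 1110-1
PIs = {-01010, 00-010, 0010-0, 001111, 010-11, 0101-1, 100011, 101101, 110110, 1110-1}

001111, 100011, 101101, 110110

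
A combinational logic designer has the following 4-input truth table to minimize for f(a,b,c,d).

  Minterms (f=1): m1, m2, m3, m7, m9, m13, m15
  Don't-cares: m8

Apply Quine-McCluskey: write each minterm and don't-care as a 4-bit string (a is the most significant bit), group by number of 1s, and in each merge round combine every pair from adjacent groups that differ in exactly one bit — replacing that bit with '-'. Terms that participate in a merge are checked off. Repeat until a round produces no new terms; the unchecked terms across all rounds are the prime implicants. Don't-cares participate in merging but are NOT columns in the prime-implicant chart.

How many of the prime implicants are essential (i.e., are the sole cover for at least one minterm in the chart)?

[col 0] 0001*, 0010*, 0011*, 0111*, 1000*, 1001*, 1101*, 1111*
[col 1] -001, -111, 0-11, 00-1, 001-, 1-01, 100-, 11-1
Prime implicants: -001, -111, 0-11, 00-1, 001-, 1-01, 100-, 11-1
PI chart (minterm → PIs covering it):
  1 | -001,00-1
  2 | 001-  (sole → essential)
  3 | 0-11,00-1,001-
  7 | -111,0-11
  9 | -001,1-01,100-
  13 | 1-01,11-1
  15 | -111,11-1
Essential prime implicants: 001-

1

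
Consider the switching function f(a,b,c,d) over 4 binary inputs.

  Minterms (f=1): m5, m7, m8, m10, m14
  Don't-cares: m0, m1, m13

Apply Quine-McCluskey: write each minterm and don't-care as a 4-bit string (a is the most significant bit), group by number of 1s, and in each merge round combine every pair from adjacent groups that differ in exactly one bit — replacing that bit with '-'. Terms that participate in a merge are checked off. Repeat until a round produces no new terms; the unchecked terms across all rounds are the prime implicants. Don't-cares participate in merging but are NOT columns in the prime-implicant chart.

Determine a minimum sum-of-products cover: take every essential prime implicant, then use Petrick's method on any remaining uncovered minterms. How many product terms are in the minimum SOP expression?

3

[col 0] 0000*, 0001*, 0101*, 0111*, 1000*, 1010*, 1101*, 1110*
[col 1] -000, -101, 0-01, 000-, 01-1, 1-10, 10-0
Prime implicants: -000, -101, 0-01, 000-, 01-1, 1-10, 10-0
PI chart (minterm → PIs covering it):
  5 | -101,0-01,01-1
  7 | 01-1  (sole → essential)
  8 | -000,10-0
  10 | 1-10,10-0
  14 | 1-10  (sole → essential)
Essential prime implicants: 01-1, 1-10
Petrick residual → -000
Minimum SOP uses 3 PIs: b'c'd' + a'bd + acd'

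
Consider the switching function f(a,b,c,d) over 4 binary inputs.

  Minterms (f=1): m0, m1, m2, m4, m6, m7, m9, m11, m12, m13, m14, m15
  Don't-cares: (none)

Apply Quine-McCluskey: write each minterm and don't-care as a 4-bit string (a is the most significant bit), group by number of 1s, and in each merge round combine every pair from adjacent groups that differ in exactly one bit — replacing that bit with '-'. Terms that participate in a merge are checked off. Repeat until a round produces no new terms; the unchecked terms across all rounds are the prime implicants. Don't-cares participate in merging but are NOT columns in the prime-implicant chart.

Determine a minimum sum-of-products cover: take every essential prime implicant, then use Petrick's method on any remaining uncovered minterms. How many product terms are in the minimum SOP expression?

5

Round 0: 0000✓ 0001✓ 0010✓ 0100✓ 0110✓ 0111✓ 1001✓ 1011✓ 1100✓ 1101✓ 1110✓ 1111✓
Round 1: -001 -100✓ -110✓ -111✓ 0-00✓ 0-10✓ 00-0✓ 000- 01-0✓ 011-✓ 1-01✓ 1-11✓ 10-1✓ 11-0✓ 11-1✓ 110-✓ 111-✓
Round 2: -1-0 -11- 0--0 1--1 11--
PIs = {-001, -1-0, -11-, 0--0, 000-, 1--1, 11--}
Coverage chart:
  m0: 0--0,000-
  m1: -001,000-
  m2: 0--0 ←essential
  m4: -1-0,0--0
  m6: -1-0,-11-,0--0
  m7: -11- ←essential
  m9: -001,1--1
  m11: 1--1 ←essential
  m12: -1-0,11--
  m13: 1--1,11--
  m14: -1-0,-11-,11--
  m15: -11-,1--1,11--
Essential: -11-, 0--0, 1--1
Petrick residual → -001, -1-0
Min cover (5 terms): b'c'd + bd' + bc + a'd' + ad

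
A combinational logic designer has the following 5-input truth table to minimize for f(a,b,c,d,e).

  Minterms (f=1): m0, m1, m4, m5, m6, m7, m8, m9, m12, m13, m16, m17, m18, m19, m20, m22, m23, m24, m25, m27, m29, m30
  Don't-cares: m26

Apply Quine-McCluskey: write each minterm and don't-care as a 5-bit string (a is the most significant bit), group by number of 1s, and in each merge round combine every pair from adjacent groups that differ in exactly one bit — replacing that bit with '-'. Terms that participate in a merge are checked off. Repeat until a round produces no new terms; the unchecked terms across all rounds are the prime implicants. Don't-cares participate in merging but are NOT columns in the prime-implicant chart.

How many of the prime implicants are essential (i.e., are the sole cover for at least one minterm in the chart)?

Round 0: 00000✓ 00001✓ 00100✓ 00101✓ 00110✓ 00111✓ 01000✓ 01001✓ 01100✓ 01101✓ 10000✓ 10001✓ 10010✓ 10011✓ 10100✓ 10110✓ 10111✓ 11000✓ 11001✓ 11010✓ 11011✓ 11101✓ 11110✓
Round 1: -0000✓ -0001✓ -0100✓ -0110✓ -0111✓ -1000✓ -1001✓ -1101✓ 0-000✓ 0-001✓ 0-100✓ 0-101✓ 00-00✓ 00-01✓ 0000-✓ 001-0✓ 001-1✓ 0010-✓ 0011-✓ 01-00✓ 01-01✓ 0100-✓ 0110-✓ 1-000✓ 1-001✓ 1-010✓ 1-011✓ 1-110✓ 10-00✓ 10-10✓ 10-11✓ 100-0✓ 100-1✓ 1000-✓ 1001-✓ 101-0✓ 1011-✓ 11-01✓ 11-10✓ 110-0✓ 110-1✓ 1100-✓ 1101-✓
Round 2: --000✓ --001✓ -0-00 -000-✓ -01-0 -011- -1-01 -100-✓ 0--00✓ 0--01✓ 0-00-✓ 0-10-✓ 00-0-✓ 001-- 01-0-✓ 1--10 1-0-0✓ 1-0-1✓ 1-00-✓ 1-01-✓ 10--0 10-1- 100--✓ 110--✓
Round 3: --00- 0--0- 1-0--
PIs = {--00-, -0-00, -01-0, -011-, -1-01, 0--0-, 001--, 1--10, 1-0--, 10--0, 10-1-}
Coverage chart:
  m0: --00-,-0-00,0--0-
  m1: --00-,0--0-
  m4: -0-00,-01-0,0--0-,001--
  m5: 0--0-,001--
  m6: -01-0,-011-,001--
  m7: -011-,001--
  m8: --00-,0--0-
  m9: --00-,-1-01,0--0-
  m12: 0--0- ←essential
  m13: -1-01,0--0-
  m16: --00-,-0-00,1-0--,10--0
  m17: --00-,1-0--
  m18: 1--10,1-0--,10--0,10-1-
  m19: 1-0--,10-1-
  m20: -0-00,-01-0,10--0
  m22: -01-0,-011-,1--10,10--0,10-1-
  m23: -011-,10-1-
  m24: --00-,1-0--
  m25: --00-,-1-01,1-0--
  m27: 1-0-- ←essential
  m29: -1-01 ←essential
  m30: 1--10 ←essential
Essential: -1-01, 0--0-, 1--10, 1-0--

4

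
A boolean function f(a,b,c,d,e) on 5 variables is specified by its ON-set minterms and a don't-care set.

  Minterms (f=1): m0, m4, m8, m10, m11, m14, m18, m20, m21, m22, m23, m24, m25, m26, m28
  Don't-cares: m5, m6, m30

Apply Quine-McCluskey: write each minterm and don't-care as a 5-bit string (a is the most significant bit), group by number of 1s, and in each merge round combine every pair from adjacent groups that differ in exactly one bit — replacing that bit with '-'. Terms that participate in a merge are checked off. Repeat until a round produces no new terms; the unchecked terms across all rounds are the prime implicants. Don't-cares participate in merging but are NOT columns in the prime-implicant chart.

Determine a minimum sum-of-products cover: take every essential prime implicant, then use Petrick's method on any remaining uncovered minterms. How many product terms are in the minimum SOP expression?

8

Round 0: 00000✓ 00100✓ 00101✓ 00110✓ 01000✓ 01010✓ 01011✓ 01110✓ 10010✓ 10100✓ 10101✓ 10110✓ 10111✓ 11000✓ 11001✓ 11010✓ 11100✓ 11110✓
Round 1: -0100✓ -0101✓ -0110✓ -1000✓ -1010✓ -1110✓ 0-000 0-110✓ 00-00 001-0✓ 0010-✓ 01-10✓ 010-0✓ 0101- 1-010✓ 1-100✓ 1-110✓ 10-10✓ 101-0✓ 101-1✓ 1010-✓ 1011-✓ 11-00✓ 11-10✓ 110-0✓ 1100- 111-0✓
Round 2: --110 -01-0 -010- -1-10 -10-0 1--10 1-1-0 101-- 11--0
PIs = {--110, -01-0, -010-, -1-10, -10-0, 0-000, 00-00, 0101-, 1--10, 1-1-0, 101--, 11--0, 1100-}
Coverage chart:
  m0: 0-000,00-00
  m4: -01-0,-010-,00-00
  m8: -10-0,0-000
  m10: -1-10,-10-0,0101-
  m11: 0101- ←essential
  m14: --110,-1-10
  m18: 1--10 ←essential
  m20: -01-0,-010-,1-1-0,101--
  m21: -010-,101--
  m22: --110,-01-0,1--10,1-1-0,101--
  m23: 101-- ←essential
  m24: -10-0,11--0,1100-
  m25: 1100- ←essential
  m26: -1-10,-10-0,1--10,11--0
  m28: 1-1-0,11--0
Essential: 0101-, 1--10, 101--, 1100-
Petrick residual → --110, -01-0, 0-000, 1-1-0
Min cover (8 terms): cde' + b'ce' + a'c'd'e' + a'bc'd + ade' + ace' + ab'c + abc'd'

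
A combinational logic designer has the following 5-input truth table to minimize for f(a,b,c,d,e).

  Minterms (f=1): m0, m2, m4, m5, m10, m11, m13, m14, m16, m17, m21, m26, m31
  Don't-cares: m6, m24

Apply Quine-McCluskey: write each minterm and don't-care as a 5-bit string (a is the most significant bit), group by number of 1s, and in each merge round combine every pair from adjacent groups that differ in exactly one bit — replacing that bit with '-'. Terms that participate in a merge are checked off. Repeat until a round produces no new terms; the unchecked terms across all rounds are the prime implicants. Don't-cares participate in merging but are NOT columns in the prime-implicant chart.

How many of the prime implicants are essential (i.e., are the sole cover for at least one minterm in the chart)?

Round 0: 00000✓ 00010✓ 00100✓ 00101✓ 00110✓ 01010✓ 01011✓ 01101✓ 01110✓ 10000✓ 10001✓ 10101✓ 11000✓ 11010✓ 11111
Round 1: -0000 -0101 -1010 0-010✓ 0-101 0-110✓ 00-00✓ 00-10✓ 000-0✓ 001-0✓ 0010- 01-10✓ 0101- 1-000 10-01 1000- 110-0
Round 2: 0--10 00--0
PIs = {-0000, -0101, -1010, 0--10, 0-101, 00--0, 0010-, 0101-, 1-000, 10-01, 1000-, 110-0, 11111}
Coverage chart:
  m0: -0000,00--0
  m2: 0--10,00--0
  m4: 00--0,0010-
  m5: -0101,0-101,0010-
  m10: -1010,0--10,0101-
  m11: 0101- ←essential
  m13: 0-101 ←essential
  m14: 0--10 ←essential
  m16: -0000,1-000,1000-
  m17: 10-01,1000-
  m21: -0101,10-01
  m26: -1010,110-0
  m31: 11111 ←essential
Essential: 0--10, 0-101, 0101-, 11111

4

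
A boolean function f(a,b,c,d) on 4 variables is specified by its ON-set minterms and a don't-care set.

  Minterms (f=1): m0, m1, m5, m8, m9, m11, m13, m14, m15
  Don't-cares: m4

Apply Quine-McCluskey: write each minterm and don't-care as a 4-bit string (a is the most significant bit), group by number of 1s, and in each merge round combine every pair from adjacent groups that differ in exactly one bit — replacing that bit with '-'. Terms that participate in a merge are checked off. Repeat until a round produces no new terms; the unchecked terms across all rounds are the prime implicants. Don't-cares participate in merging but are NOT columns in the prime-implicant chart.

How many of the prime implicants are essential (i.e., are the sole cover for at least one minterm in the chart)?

3

Round 0: 0000✓ 0001✓ 0100✓ 0101✓ 1000✓ 1001✓ 1011✓ 1101✓ 1110✓ 1111✓
Round 1: -000✓ -001✓ -101✓ 0-00✓ 0-01✓ 000-✓ 010-✓ 1-01✓ 1-11✓ 10-1✓ 100-✓ 11-1✓ 111-
Round 2: --01 -00- 0-0- 1--1
PIs = {--01, -00-, 0-0-, 1--1, 111-}
Coverage chart:
  m0: -00-,0-0-
  m1: --01,-00-,0-0-
  m5: --01,0-0-
  m8: -00- ←essential
  m9: --01,-00-,1--1
  m11: 1--1 ←essential
  m13: --01,1--1
  m14: 111- ←essential
  m15: 1--1,111-
Essential: -00-, 1--1, 111-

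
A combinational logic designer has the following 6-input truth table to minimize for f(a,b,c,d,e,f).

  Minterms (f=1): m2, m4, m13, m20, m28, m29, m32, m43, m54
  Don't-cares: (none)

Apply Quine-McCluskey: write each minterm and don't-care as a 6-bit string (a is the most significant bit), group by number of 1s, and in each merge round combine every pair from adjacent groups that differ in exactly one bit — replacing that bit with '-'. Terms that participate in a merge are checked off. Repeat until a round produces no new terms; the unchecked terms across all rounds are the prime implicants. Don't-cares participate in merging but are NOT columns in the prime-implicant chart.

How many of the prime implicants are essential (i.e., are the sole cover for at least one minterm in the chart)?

6

Round 0: 000010 000100✓ 001101✓ 010100✓ 011100✓ 011101✓ 100000 101011 110110
Round 1: 0-0100 0-1101 01-100 01110-
PIs = {0-0100, 0-1101, 000010, 01-100, 01110-, 100000, 101011, 110110}
Coverage chart:
  m2: 000010 ←essential
  m4: 0-0100 ←essential
  m13: 0-1101 ←essential
  m20: 0-0100,01-100
  m28: 01-100,01110-
  m29: 0-1101,01110-
  m32: 100000 ←essential
  m43: 101011 ←essential
  m54: 110110 ←essential
Essential: 0-0100, 0-1101, 000010, 100000, 101011, 110110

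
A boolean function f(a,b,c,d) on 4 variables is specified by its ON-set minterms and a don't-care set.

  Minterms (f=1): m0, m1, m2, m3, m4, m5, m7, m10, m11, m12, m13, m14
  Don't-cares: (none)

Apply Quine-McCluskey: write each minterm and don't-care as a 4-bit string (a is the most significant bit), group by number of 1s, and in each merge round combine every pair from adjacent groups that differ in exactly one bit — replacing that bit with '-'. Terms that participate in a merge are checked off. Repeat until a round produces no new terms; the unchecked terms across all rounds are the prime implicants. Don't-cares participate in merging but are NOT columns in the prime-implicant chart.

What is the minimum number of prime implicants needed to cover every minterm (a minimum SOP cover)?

[col 0] 0000*, 0001*, 0010*, 0011*, 0100*, 0101*, 0111*, 1010*, 1011*, 1100*, 1101*, 1110*
[col 1] -010*, -011*, -100*, -101*, 0-00*, 0-01*, 0-11*, 00-0*, 00-1*, 000-*, 001-*, 01-1*, 010-*, 1-10, 101-*, 11-0, 110-*
[col 2] -01-, -10-, 0--1, 0-0-, 00--
Prime implicants: -01-, -10-, 0--1, 0-0-, 00--, 1-10, 11-0
PI chart (minterm → PIs covering it):
  0 | 0-0-,00--
  1 | 0--1,0-0-,00--
  2 | -01-,00--
  3 | -01-,0--1,00--
  4 | -10-,0-0-
  5 | -10-,0--1,0-0-
  7 | 0--1  (sole → essential)
  10 | -01-,1-10
  11 | -01-  (sole → essential)
  12 | -10-,11-0
  13 | -10-  (sole → essential)
  14 | 1-10,11-0
Essential prime implicants: -01-, -10-, 0--1
Petrick residual → 0-0-, 1-10
Minimum SOP uses 5 PIs: b'c + bc' + a'd + a'c' + acd'

5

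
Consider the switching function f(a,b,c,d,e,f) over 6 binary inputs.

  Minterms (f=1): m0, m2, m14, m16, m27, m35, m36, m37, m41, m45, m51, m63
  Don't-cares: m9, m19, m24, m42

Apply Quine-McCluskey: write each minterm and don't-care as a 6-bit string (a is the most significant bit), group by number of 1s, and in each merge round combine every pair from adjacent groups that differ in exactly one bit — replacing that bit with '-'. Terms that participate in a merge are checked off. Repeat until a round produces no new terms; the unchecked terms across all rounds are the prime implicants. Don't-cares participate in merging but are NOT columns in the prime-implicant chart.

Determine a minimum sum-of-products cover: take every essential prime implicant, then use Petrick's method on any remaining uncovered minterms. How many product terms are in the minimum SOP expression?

8

size-2^0 implicants → 000000(✓)  000010(✓)  001001(✓)  001110  010000(✓)  010011(✓)  011000(✓)  011011(✓)  100011(✓)  100100(✓)  100101(✓)  101001(✓)  101010  101101(✓)  110011(✓)  111111
size-2^1 implicants → -01001  -10011  0-0000  0000-0  01-000  01-011  1-0011  10-101  10010-  101-01
Unchecked terms (primes): -01001, -10011, 0-0000, 0000-0, 001110, 01-000, 01-011, 1-0011, 10-101, 10010-, 101-01, 101010, 111111
Minterm coverage:
  m0 ⊆ 0-0000,0000-0
  m2 ⊆ 0000-0 [E]
  m14 ⊆ 001110 [E]
  m16 ⊆ 0-0000,01-000
  m27 ⊆ 01-011 [E]
  m35 ⊆ 1-0011 [E]
  m36 ⊆ 10010- [E]
  m37 ⊆ 10-101,10010-
  m41 ⊆ -01001,101-01
  m45 ⊆ 10-101,101-01
  m51 ⊆ -10011,1-0011
  m63 ⊆ 111111 [E]
E = {0000-0, 001110, 01-011, 1-0011, 10010-, 111111}
Petrick residual → 0-0000, 101-01
Cover = a'c'd'e'f' + a'b'c'd'f' + a'b'cdef' + a'bd'ef + ac'd'ef + ab'c'de' + ab'ce'f + abcdef  |cover|=8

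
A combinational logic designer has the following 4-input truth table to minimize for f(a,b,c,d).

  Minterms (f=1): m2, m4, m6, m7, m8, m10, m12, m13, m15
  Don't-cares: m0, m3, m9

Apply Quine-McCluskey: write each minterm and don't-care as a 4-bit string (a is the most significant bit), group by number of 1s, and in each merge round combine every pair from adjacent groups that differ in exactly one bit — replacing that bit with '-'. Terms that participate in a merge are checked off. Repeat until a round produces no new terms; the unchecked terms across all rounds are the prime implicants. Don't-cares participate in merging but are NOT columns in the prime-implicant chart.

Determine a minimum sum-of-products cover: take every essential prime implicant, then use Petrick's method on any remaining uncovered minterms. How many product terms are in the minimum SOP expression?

4

Round 0: 0000✓ 0010✓ 0011✓ 0100✓ 0110✓ 0111✓ 1000✓ 1001✓ 1010✓ 1100✓ 1101✓ 1111✓
Round 1: -000✓ -010✓ -100✓ -111 0-00✓ 0-10✓ 0-11✓ 00-0✓ 001-✓ 01-0✓ 011-✓ 1-00✓ 1-01✓ 10-0✓ 100-✓ 11-1 110-✓
Round 2: --00 -0-0 0--0 0-1- 1-0-
PIs = {--00, -0-0, -111, 0--0, 0-1-, 1-0-, 11-1}
Coverage chart:
  m2: -0-0,0--0,0-1-
  m4: --00,0--0
  m6: 0--0,0-1-
  m7: -111,0-1-
  m8: --00,-0-0,1-0-
  m10: -0-0 ←essential
  m12: --00,1-0-
  m13: 1-0-,11-1
  m15: -111,11-1
Essential: -0-0
Petrick residual → --00, 0-1-, 11-1
Min cover (4 terms): c'd' + b'd' + a'c + abd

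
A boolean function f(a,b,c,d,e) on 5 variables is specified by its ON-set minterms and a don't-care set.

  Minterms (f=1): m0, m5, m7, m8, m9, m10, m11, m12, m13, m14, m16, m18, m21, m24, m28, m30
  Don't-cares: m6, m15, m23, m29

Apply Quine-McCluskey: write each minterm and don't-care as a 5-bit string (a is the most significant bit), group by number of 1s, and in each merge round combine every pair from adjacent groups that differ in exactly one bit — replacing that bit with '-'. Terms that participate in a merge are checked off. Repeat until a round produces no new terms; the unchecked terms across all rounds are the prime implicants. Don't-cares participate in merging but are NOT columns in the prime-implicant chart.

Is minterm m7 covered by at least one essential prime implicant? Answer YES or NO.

NO

Round 0: 00000✓ 00101✓ 00110✓ 00111✓ 01000✓ 01001✓ 01010✓ 01011✓ 01100✓ 01101✓ 01110✓ 01111✓ 10000✓ 10010✓ 10101✓ 10111✓ 11000✓ 11100✓ 11101✓ 11110✓
Round 1: -0000✓ -0101✓ -0111✓ -1000✓ -1100✓ -1101✓ -1110✓ 0-000✓ 0-101✓ 0-110✓ 0-111✓ 001-1✓ 0011-✓ 01-00✓ 01-01✓ 01-10✓ 01-11✓ 010-0✓ 010-1✓ 0100-✓ 0101-✓ 011-0✓ 011-1✓ 0110-✓ 0111-✓ 1-000✓ 1-101✓ 100-0 101-1✓ 11-00✓ 111-0✓ 1110-✓
Round 2: --000 --101 -01-1 -1-00 -11-0 -110- 0-1-1 0-11- 01--0✓ 01--1✓ 01-0-✓ 01-1-✓ 010--✓ 011--✓
Round 3: 01---
PIs = {--000, --101, -01-1, -1-00, -11-0, -110-, 0-1-1, 0-11-, 01---, 100-0}
Coverage chart:
  m0: --000 ←essential
  m5: --101,-01-1,0-1-1
  m7: -01-1,0-1-1,0-11-
  m8: --000,-1-00,01---
  m9: 01--- ←essential
  m10: 01--- ←essential
  m11: 01--- ←essential
  m12: -1-00,-11-0,-110-,01---
  m13: --101,-110-,0-1-1,01---
  m14: -11-0,0-11-,01---
  m16: --000,100-0
  m18: 100-0 ←essential
  m21: --101,-01-1
  m24: --000,-1-00
  m28: -1-00,-11-0,-110-
  m30: -11-0 ←essential
Essential: --000, -11-0, 01---, 100-0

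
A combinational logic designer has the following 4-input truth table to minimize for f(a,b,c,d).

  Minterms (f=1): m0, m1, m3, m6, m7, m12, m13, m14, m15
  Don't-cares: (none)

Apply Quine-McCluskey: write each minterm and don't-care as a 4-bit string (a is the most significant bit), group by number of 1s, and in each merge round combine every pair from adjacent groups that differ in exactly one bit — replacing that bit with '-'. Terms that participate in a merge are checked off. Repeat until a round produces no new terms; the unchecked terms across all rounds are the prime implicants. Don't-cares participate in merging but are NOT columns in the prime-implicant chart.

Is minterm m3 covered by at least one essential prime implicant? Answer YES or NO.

NO

Round 0: 0000✓ 0001✓ 0011✓ 0110✓ 0111✓ 1100✓ 1101✓ 1110✓ 1111✓
Round 1: -110✓ -111✓ 0-11 00-1 000- 011-✓ 11-0✓ 11-1✓ 110-✓ 111-✓
Round 2: -11- 11--
PIs = {-11-, 0-11, 00-1, 000-, 11--}
Coverage chart:
  m0: 000- ←essential
  m1: 00-1,000-
  m3: 0-11,00-1
  m6: -11- ←essential
  m7: -11-,0-11
  m12: 11-- ←essential
  m13: 11-- ←essential
  m14: -11-,11--
  m15: -11-,11--
Essential: -11-, 000-, 11--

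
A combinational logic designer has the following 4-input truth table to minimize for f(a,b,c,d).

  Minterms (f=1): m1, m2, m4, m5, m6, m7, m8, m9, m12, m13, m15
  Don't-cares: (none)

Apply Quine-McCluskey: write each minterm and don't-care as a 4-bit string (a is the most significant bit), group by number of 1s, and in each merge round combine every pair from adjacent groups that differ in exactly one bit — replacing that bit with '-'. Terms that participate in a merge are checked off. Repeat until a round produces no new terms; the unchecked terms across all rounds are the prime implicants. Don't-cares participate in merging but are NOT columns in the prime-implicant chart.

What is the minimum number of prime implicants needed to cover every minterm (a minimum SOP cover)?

5

[col 0] 0001*, 0010*, 0100*, 0101*, 0110*, 0111*, 1000*, 1001*, 1100*, 1101*, 1111*
[col 1] -001*, -100*, -101*, -111*, 0-01*, 0-10, 01-0*, 01-1*, 010-*, 011-*, 1-00*, 1-01*, 100-*, 11-1*, 110-*
[col 2] --01, -1-1, -10-, 01--, 1-0-
Prime implicants: --01, -1-1, -10-, 0-10, 01--, 1-0-
PI chart (minterm → PIs covering it):
  1 | --01  (sole → essential)
  2 | 0-10  (sole → essential)
  4 | -10-,01--
  5 | --01,-1-1,-10-,01--
  6 | 0-10,01--
  7 | -1-1,01--
  8 | 1-0-  (sole → essential)
  9 | --01,1-0-
  12 | -10-,1-0-
  13 | --01,-1-1,-10-,1-0-
  15 | -1-1  (sole → essential)
Essential prime implicants: --01, -1-1, 0-10, 1-0-
Petrick residual → -10-
Minimum SOP uses 5 PIs: c'd + bd + bc' + a'cd' + ac'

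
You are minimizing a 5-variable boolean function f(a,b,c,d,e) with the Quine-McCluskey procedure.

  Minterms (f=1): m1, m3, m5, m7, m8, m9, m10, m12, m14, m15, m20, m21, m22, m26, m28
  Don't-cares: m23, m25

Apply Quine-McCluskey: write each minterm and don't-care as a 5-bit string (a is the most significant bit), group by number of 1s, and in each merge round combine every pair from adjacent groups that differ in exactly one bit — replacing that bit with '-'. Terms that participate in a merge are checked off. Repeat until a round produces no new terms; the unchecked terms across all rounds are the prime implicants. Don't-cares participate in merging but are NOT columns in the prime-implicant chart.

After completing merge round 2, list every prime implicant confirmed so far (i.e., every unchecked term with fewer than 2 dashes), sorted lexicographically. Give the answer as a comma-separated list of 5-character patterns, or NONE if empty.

-1001, -1010, -1100, 0-001, 0-111, 0100-, 0111-, 1-100

size-2^0 implicants → 00001(✓)  00011(✓)  00101(✓)  00111(✓)  01000(✓)  01001(✓)  01010(✓)  01100(✓)  01110(✓)  01111(✓)  10100(✓)  10101(✓)  10110(✓)  10111(✓)  11001(✓)  11010(✓)  11100(✓)
size-2^1 implicants → -0101(✓)  -0111(✓)  -1001  -1010  -1100  0-001  0-111  00-01(✓)  00-11(✓)  000-1(✓)  001-1(✓)  01-00(✓)  01-10(✓)  010-0(✓)  0100-  011-0(✓)  0111-  1-100  101-0(✓)  101-1(✓)  1010-(✓)  1011-(✓)
size-2^2 implicants → -01-1  00--1  01--0  101--
Unchecked terms (primes): -01-1, -1001, -1010, -1100, 0-001, 0-111, 00--1, 01--0, 0100-, 0111-, 1-100, 101--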